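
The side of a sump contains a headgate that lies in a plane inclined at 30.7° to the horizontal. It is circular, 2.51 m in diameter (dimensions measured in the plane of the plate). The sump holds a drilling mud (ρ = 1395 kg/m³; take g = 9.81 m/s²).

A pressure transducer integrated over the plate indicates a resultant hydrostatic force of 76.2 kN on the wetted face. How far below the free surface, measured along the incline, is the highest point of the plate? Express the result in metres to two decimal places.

y_top ≈ 0.95 m

γ = ρg = 1395 × 9.81 / 1000 = 13.68495 kN/m³.
A = π(1.255)² = 4.94809 m².
From F = γ·h_c·A, the centroid depth is h_c = 76.2/(13.68495 × 4.94809) = 1.12532 m.
Let θ = 30.7° be the plate's angle to the horizontal; measure y along the incline from where the plane meets the free surface. Vertical depth h = y·sinθ with sinθ = 0.510543.
Along the incline, y_c = h_c/sinθ = 1.12532/0.510543 = 2.20416 m.
The centroid is at the centre, 1.255 m below the top of the plate, so the highest point sits at y_top = 2.20416 − 1.255 = 0.94916 m along the incline.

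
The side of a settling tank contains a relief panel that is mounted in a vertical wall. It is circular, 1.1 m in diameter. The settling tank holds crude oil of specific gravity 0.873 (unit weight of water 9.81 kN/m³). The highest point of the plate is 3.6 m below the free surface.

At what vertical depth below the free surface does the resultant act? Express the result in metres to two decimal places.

γ = 0.873 × 9.81 = 8.56413 kN/m³.
The centroid is at the centre, 0.55 m below the top of the plate, so the centroid depth is h_c = 3.6 + 0.55 = 4.15 m.
A = π(0.55)² = 0.950332 m².
Resultant F = γ·h_c·A = 8.56413 × 4.15 × 0.950332 = 33.7759 kN.
I_c = πr⁴/4 = π × 0.55⁴/4 = 0.0718688 m⁴.
Centre of pressure: y_p = y_c + I_c/(y_c·A) = 4.15 + 0.0718688/(4.15 × 0.950332) = 4.15 + 0.0182229 = 4.16822 m along the plane.

h_p = 4.17 m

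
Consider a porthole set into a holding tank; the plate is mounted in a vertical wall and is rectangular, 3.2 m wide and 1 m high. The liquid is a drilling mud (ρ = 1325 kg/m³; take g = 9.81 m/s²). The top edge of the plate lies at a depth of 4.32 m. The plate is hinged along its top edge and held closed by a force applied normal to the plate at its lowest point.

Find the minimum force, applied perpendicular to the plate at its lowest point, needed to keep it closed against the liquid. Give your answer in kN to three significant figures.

P ≈ 104 kN

γ = ρg = 1325 × 9.81 / 1000 = 12.99825 kN/m³.
The centroid lies 1/2 = 0.5 m below the top edge, so the centroid depth is h_c = 4.32 + 0.5 = 4.82 m.
A = 3.2 × 1 = 3.2 m².
Resultant F = γ·h_c·A = 12.99825 × 4.82 × 3.2 = 200.485 kN.
I_c = b·h³/12 = 3.2 × 1³/12 = 0.266667 m⁴.
Centre of pressure: y_p = y_c + I_c/(y_c·A) = 4.82 + 0.266667/(4.82 × 3.2) = 4.82 + 0.0172891 = 4.83729 m along the plane.
The resultant acts 0.5 + 0.0172891 = 0.517289 m (along the plate) below the hinge at the top edge, so the moment about the hinge is M = F × 0.517289 = 200.485 × 0.517289 = 103.709 kN·m.
A normal force at the bottom, 1 m from the hinge, must supply this moment: P = 103.709/1 = 103.709 kN.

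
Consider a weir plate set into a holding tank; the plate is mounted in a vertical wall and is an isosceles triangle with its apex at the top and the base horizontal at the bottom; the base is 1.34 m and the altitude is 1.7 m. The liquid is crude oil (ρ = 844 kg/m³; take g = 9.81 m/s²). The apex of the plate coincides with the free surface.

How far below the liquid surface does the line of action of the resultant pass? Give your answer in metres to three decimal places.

γ = ρg = 844 × 9.81 / 1000 = 8.27964 kN/m³.
With the apex up, the centroid sits 2h/3 = 2 × 1.7/3 = 1.13333 m below the apex, so the centroid depth is h_c = 1.13333 m.
A = ½ × 1.34 × 1.7 = 1.139 m².
Resultant F = γ·h_c·A = 8.27964 × 1.13333 × 1.139 = 10.6879 kN.
I_c = b·h³/36 = 1.34 × 1.7³/36 = 0.182873 m⁴.
Centre of pressure: y_p = y_c + I_c/(y_c·A) = 1.13333 + 0.182873/(1.13333 × 1.139) = 1.13333 + 0.141667 = 1.275 m along the plane.

h_p = 1.275 m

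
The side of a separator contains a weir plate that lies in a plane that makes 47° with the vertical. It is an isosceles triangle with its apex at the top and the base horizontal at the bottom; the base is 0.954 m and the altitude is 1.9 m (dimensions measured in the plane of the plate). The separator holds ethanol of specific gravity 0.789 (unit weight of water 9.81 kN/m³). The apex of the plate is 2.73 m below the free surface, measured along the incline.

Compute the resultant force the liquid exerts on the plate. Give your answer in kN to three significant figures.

γ = 0.789 × 9.81 = 7.74009 kN/m³.
The plate makes 47° with the vertical, i.e. θ = 90° − 47° = 43° to the horizontal. Measuring y along the incline from the free-surface line, vertical depth h = y·sinθ with sinθ = 0.681998.
With the apex up, the centroid sits 2h/3 = 2 × 1.9/3 = 1.26667 m below the apex, so y_c = 2.73 + 1.26667 = 3.99667 m and h_c = 3.99667 × 0.681998 = 2.72572 m.
A = ½ × 0.954 × 1.9 = 0.9063 m².
Resultant F = γ·h_c·A = 7.74009 × 2.72572 × 0.9063 = 19.1205 kN.

F ≈ 19.1 kN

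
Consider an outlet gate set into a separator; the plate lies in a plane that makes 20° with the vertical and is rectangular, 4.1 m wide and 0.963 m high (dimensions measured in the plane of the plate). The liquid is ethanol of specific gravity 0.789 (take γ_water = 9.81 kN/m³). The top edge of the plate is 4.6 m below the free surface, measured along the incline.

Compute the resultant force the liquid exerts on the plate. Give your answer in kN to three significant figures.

F ≈ 146 kN

γ = 0.789 × 9.81 = 7.74009 kN/m³.
The plate makes 20° with the vertical, i.e. θ = 90° − 20° = 70° to the horizontal. Measuring y along the incline from the free-surface line, vertical depth h = y·sinθ with sinθ = 0.939693.
The centroid lies 0.963/2 = 0.4815 m below the top edge, so y_c = 4.6 + 0.4815 = 5.0815 m and h_c = 5.0815 × 0.939693 = 4.77505 m.
A = 4.1 × 0.963 = 3.9483 m².
Resultant F = γ·h_c·A = 7.74009 × 4.77505 × 3.9483 = 145.926 kN.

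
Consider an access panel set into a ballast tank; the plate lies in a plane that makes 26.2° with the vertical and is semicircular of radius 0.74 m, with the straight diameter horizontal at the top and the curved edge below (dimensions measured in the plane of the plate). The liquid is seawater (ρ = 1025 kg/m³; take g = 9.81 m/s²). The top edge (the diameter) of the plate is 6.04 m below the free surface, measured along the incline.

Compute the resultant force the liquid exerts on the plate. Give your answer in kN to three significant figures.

F ≈ 49.3 kN

γ = ρg = 1025 × 9.81 / 1000 = 10.05525 kN/m³.
The plate makes 26.2° with the vertical, i.e. θ = 90° − 26.2° = 63.8° to the horizontal. Measuring y along the incline from the free-surface line, vertical depth h = y·sinθ with sinθ = 0.897258.
The centroid of a semicircle lies 4r/(3π) = 0.314066 m from the diameter, here below the top edge, so y_c = 6.04 + 0.314066 = 6.35407 m and h_c = 6.35407 × 0.897258 = 5.70124 m.
A = πr²/2 = π × 0.74²/2 = 0.860168 m².
Resultant F = γ·h_c·A = 10.05525 × 5.70124 × 0.860168 = 49.3112 kN.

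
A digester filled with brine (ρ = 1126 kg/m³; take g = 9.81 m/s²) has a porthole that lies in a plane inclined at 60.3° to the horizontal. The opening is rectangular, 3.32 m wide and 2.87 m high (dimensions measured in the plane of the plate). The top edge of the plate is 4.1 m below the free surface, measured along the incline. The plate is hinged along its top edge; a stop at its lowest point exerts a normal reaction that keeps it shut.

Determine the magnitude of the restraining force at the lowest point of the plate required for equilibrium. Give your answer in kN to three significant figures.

P ≈ 275 kN

γ = ρg = 1126 × 9.81 / 1000 = 11.04606 kN/m³.
Let θ = 60.3° be the plate's angle to the horizontal; measure y along the incline from where the plane meets the free surface. Vertical depth h = y·sinθ with sinθ = 0.868632.
The centroid lies 2.87/2 = 1.435 m below the top edge, so y_c = 4.1 + 1.435 = 5.535 m and h_c = 5.535 × 0.868632 = 4.80788 m.
A = 3.32 × 2.87 = 9.5284 m².
Resultant F = γ·h_c·A = 11.04606 × 4.80788 × 9.5284 = 506.036 kN.
I_c = b·h³/12 = 3.32 × 2.87³/12 = 6.54037 m⁴.
Centre of pressure: y_p = y_c + I_c/(y_c·A) = 5.535 + 6.54037/(5.535 × 9.5284) = 5.535 + 0.124012 = 5.65901 m along the plane.
The resultant acts 1.435 + 0.124012 = 1.55901 m (along the plate) below the hinge at the top edge, so the moment about the hinge is M = F × 1.55901 = 506.036 × 1.55901 = 788.915 kN·m.
A normal force at the bottom, 2.87 m from the hinge, must supply this moment: P = 788.915/2.87 = 274.883 kN.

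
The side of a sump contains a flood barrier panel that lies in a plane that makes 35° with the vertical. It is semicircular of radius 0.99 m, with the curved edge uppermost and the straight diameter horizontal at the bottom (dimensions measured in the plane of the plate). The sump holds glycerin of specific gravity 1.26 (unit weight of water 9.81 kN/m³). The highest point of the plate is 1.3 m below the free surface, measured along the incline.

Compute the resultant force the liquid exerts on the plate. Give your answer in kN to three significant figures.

F ≈ 29.1 kN

γ = 1.26 × 9.81 = 12.3606 kN/m³.
The plate makes 35° with the vertical, i.e. θ = 90° − 35° = 55° to the horizontal. Measuring y along the incline from the free-surface line, vertical depth h = y·sinθ with sinθ = 0.819152.
The centroid lies 4r/(3π) = 0.420169 m above the diameter, so r − 4r/(3π) = 0.99 − 0.420169 = 0.569831 m below the topmost point, so y_c = 1.3 + 0.569831 = 1.86983 m and h_c = 1.86983 × 0.819152 = 1.53167 m.
A = πr²/2 = π × 0.99²/2 = 1.53954 m².
Resultant F = γ·h_c·A = 12.3606 × 1.53167 × 1.53954 = 29.1471 kN.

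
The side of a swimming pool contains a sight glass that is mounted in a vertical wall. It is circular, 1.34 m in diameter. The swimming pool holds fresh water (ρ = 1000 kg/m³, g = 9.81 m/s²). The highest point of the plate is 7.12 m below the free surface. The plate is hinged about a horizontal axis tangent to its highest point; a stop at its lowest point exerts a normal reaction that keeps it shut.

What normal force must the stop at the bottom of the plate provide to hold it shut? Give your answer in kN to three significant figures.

γ = ρg = 1000 × 9.81 = 9810 N/m³ = 9.81 kN/m³.
The centroid is at the centre, 0.67 m below the top of the plate, so the centroid depth is h_c = 7.12 + 0.67 = 7.79 m.
A = π(0.67)² = 1.41026 m².
Resultant F = γ·h_c·A = 9.81 × 7.79 × 1.41026 = 107.772 kN.
I_c = πr⁴/4 = π × 0.67⁴/4 = 0.158267 m⁴.
Centre of pressure: y_p = y_c + I_c/(y_c·A) = 7.79 + 0.158267/(7.79 × 1.41026) = 7.79 + 0.0144063 = 7.80441 m along the plane.
The resultant acts 0.67 + 0.0144063 = 0.684406 m (along the plate) below the hinge at the top edge, so the moment about the hinge is M = F × 0.684406 = 107.772 × 0.684406 = 73.7598 kN·m.
A normal force at the bottom, 1.34 m from the hinge, must supply this moment: P = 73.7598/1.34 = 55.0446 kN.

P ≈ 55.0 kN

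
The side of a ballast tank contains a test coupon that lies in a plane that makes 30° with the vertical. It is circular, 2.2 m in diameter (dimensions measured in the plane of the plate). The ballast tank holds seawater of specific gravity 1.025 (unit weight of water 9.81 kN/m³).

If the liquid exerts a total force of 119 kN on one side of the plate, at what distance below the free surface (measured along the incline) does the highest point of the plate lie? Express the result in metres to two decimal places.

y_top ≈ 2.49 m

γ = 1.025 × 9.81 = 10.05525 kN/m³.
A = π(1.1)² = 3.80133 m².
From F = γ·h_c·A, the centroid depth is h_c = 119/(10.05525 × 3.80133) = 3.11328 m.
The plate makes 30° with the vertical, i.e. θ = 90° − 30° = 60° to the horizontal. Measuring y along the incline from the free-surface line, vertical depth h = y·sinθ with sinθ = 0.866025.
Along the incline, y_c = h_c/sinθ = 3.11328/0.866025 = 3.59491 m.
The centroid is at the centre, 1.1 m below the top of the plate, so the highest point sits at y_top = 3.59491 − 1.1 = 2.49491 m along the incline.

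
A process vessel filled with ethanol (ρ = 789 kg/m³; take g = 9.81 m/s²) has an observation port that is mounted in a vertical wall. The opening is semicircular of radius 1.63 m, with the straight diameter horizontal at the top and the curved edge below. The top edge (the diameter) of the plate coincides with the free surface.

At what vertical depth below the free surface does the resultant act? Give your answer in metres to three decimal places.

γ = ρg = 789 × 9.81 / 1000 = 7.74009 kN/m³.
The centroid of a semicircle lies 4r/(3π) = 0.691793 m from the diameter, here below the top edge, so the centroid depth is h_c = 0.691793 m.
A = πr²/2 = π × 1.63²/2 = 4.17345 m².
Resultant F = γ·h_c·A = 7.74009 × 0.691793 × 4.17345 = 22.3469 kN.
I_c = (π/8 − 8/(9π))·r⁴ = 0.109757 × 1.63⁴ = 0.774788 m⁴.
Centre of pressure: y_p = y_c + I_c/(y_c·A) = 0.691793 + 0.774788/(0.691793 × 4.17345) = 0.691793 + 0.268356 = 0.960149 m along the plane.

h_p = 0.960 m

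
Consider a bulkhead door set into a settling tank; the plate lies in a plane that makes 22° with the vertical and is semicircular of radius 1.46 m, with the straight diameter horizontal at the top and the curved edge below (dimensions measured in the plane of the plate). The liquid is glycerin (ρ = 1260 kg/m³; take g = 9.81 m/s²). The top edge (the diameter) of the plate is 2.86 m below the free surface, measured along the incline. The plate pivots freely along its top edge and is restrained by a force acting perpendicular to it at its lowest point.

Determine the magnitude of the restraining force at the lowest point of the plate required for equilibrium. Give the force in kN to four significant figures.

P ≈ 60.58 kN

γ = ρg = 1260 × 9.81 / 1000 = 12.3606 kN/m³.
The plate makes 22° with the vertical, i.e. θ = 90° − 22° = 68° to the horizontal. Measuring y along the incline from the free-surface line, vertical depth h = y·sinθ with sinθ = 0.927184.
The centroid of a semicircle lies 4r/(3π) = 0.619643 m from the diameter, here below the top edge, so y_c = 2.86 + 0.619643 = 3.47964 m and h_c = 3.47964 × 0.927184 = 3.22627 m.
A = πr²/2 = π × 1.46²/2 = 3.34831 m².
Resultant F = γ·h_c·A = 12.3606 × 3.22627 × 3.34831 = 133.526 kN.
I_c = (π/8 − 8/(9π))·r⁴ = 0.109757 × 1.46⁴ = 0.498705 m⁴.
Centre of pressure: y_p = y_c + I_c/(y_c·A) = 3.47964 + 0.498705/(3.47964 × 3.34831) = 3.47964 + 0.0428039 = 3.52244 m along the plane.
The resultant acts 0.619643 + 0.0428039 = 0.662447 m (along the plate) below the hinge at the top edge, so the moment about the hinge is M = F × 0.662447 = 133.526 × 0.662447 = 88.4539 kN·m.
A normal force at the bottom, 1.46 m from the hinge, must supply this moment: P = 88.4539/1.46 = 60.5849 kN.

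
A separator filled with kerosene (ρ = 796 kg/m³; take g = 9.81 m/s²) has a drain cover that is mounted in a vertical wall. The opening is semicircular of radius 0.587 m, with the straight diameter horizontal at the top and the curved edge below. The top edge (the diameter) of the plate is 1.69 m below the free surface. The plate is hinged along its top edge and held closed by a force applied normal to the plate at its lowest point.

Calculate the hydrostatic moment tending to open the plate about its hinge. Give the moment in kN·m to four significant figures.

M ≈ 2.144 kN·m

γ = ρg = 796 × 9.81 / 1000 = 7.80876 kN/m³.
The centroid of a semicircle lies 4r/(3π) = 0.249131 m from the diameter, here below the top edge, so the centroid depth is h_c = 1.69 + 0.249131 = 1.93913 m.
A = πr²/2 = π × 0.587²/2 = 0.541248 m².
Resultant F = γ·h_c·A = 7.80876 × 1.93913 × 0.541248 = 8.19569 kN.
I_c = (π/8 − 8/(9π))·r⁴ = 0.109757 × 0.587⁴ = 0.0130312 m⁴.
Centre of pressure: y_p = y_c + I_c/(y_c·A) = 1.93913 + 0.0130312/(1.93913 × 0.541248) = 1.93913 + 0.012416 = 1.95155 m along the plane.
The resultant acts 0.249131 + 0.012416 = 0.261547 m (along the plate) below the hinge at the top edge, so the moment about the hinge is M = F × 0.261547 = 8.19569 × 0.261547 = 2.14356 kN·m.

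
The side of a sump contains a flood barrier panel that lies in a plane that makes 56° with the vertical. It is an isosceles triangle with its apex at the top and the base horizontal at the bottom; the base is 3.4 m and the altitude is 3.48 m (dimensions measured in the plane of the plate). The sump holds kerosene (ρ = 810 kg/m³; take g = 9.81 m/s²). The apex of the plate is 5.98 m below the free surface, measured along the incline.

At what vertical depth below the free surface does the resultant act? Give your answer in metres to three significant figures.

h_p = 4.69 m

γ = ρg = 810 × 9.81 / 1000 = 7.9461 kN/m³.
The plate makes 56° with the vertical, i.e. θ = 90° − 56° = 34° to the horizontal. Measuring y along the incline from the free-surface line, vertical depth h = y·sinθ with sinθ = 0.559193.
With the apex up, the centroid sits 2h/3 = 2 × 3.48/3 = 2.32 m below the apex, so y_c = 5.98 + 2.32 = 8.3 m and h_c = 8.3 × 0.559193 = 4.6413 m.
A = ½ × 3.4 × 3.48 = 5.916 m².
Resultant F = γ·h_c·A = 7.9461 × 4.6413 × 5.916 = 218.183 kN.
I_c = b·h³/36 = 3.4 × 3.48³/36 = 3.98028 m⁴.
Centre of pressure: y_p = y_c + I_c/(y_c·A) = 8.3 + 3.98028/(8.3 × 5.916) = 8.3 + 0.0810601 = 8.38106 m along the plane.
Vertically, h_p = y_p·sinθ = 8.38106 × 0.559193 = 4.68663 m.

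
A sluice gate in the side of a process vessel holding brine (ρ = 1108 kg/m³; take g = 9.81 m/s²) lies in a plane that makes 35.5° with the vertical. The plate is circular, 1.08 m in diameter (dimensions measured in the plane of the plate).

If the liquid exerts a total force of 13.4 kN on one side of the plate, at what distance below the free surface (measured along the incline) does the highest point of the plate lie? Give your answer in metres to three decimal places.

γ = ρg = 1108 × 9.81 / 1000 = 10.86948 kN/m³.
A = π(0.54)² = 0.916088 m².
From F = γ·h_c·A, the centroid depth is h_c = 13.4/(10.86948 × 0.916088) = 1.34573 m.
The plate makes 35.5° with the vertical, i.e. θ = 90° − 35.5° = 54.5° to the horizontal. Measuring y along the incline from the free-surface line, vertical depth h = y·sinθ with sinθ = 0.814116.
Along the incline, y_c = h_c/sinθ = 1.34573/0.814116 = 1.653 m.
The centroid is at the centre, 0.54 m below the top of the plate, so the highest point sits at y_top = 1.653 − 0.54 = 1.113 m along the incline.

y_top ≈ 1.113 m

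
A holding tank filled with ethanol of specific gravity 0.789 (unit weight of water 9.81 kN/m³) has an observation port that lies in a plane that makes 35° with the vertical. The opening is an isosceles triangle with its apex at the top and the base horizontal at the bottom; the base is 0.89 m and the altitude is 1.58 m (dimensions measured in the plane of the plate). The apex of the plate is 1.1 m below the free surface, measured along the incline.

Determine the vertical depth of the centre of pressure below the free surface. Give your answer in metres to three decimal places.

h_p = 1.817 m

γ = 0.789 × 9.81 = 7.74009 kN/m³.
The plate makes 35° with the vertical, i.e. θ = 90° − 35° = 55° to the horizontal. Measuring y along the incline from the free-surface line, vertical depth h = y·sinθ with sinθ = 0.819152.
With the apex up, the centroid sits 2h/3 = 2 × 1.58/3 = 1.05333 m below the apex, so y_c = 1.1 + 1.05333 = 2.15333 m and h_c = 2.15333 × 0.819152 = 1.7639 m.
A = ½ × 0.89 × 1.58 = 0.7031 m².
Resultant F = γ·h_c·A = 7.74009 × 1.7639 × 0.7031 = 9.59924 kN.
I_c = b·h³/36 = 0.89 × 1.58³/36 = 0.0975122 m⁴.
Centre of pressure: y_p = y_c + I_c/(y_c·A) = 2.15333 + 0.0975122/(2.15333 × 0.7031) = 2.15333 + 0.0644067 = 2.21774 m along the plane.
Vertically, h_p = y_p·sinθ = 2.21774 × 0.819152 = 1.81667 m.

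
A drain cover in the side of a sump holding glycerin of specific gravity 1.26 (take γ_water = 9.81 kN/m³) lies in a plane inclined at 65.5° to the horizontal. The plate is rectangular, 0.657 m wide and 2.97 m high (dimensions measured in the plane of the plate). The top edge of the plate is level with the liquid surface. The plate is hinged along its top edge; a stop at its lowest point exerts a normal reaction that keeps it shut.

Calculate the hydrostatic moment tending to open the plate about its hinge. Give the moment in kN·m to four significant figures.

γ = 1.26 × 9.81 = 12.3606 kN/m³.
Let θ = 65.5° be the plate's angle to the horizontal; measure y along the incline from where the plane meets the free surface. Vertical depth h = y·sinθ with sinθ = 0.909961.
The centroid lies 2.97/2 = 1.485 m below the top edge, so y_c = 1.485 m and h_c = 1.485 × 0.909961 = 1.35129 m.
A = 0.657 × 2.97 = 1.95129 m².
Resultant F = γ·h_c·A = 12.3606 × 1.35129 × 1.95129 = 32.5919 kN.
I_c = b·h³/12 = 0.657 × 2.97³/12 = 1.43434 m⁴.
Centre of pressure: y_p = y_c + I_c/(y_c·A) = 1.485 + 1.43434/(1.485 × 1.95129) = 1.485 + 0.494998 = 1.98 m along the plane.
The resultant acts 1.485 + 0.494998 = 1.98 m (along the plate) below the hinge at the top edge, so the moment about the hinge is M = F × 1.98 = 32.5919 × 1.98 = 64.532 kN·m.

M ≈ 64.53 kN·m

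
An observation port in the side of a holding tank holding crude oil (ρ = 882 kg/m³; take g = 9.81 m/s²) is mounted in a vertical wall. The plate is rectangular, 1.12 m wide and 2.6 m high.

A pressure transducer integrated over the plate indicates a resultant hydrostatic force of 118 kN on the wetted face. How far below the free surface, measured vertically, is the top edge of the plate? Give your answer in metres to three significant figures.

d_top ≈ 3.38 m

γ = ρg = 882 × 9.81 / 1000 = 8.65242 kN/m³.
A = 1.12 × 2.6 = 2.912 m².
From F = γ·h_c·A, the centroid depth is h_c = 118/(8.65242 × 2.912) = 4.68331 m.
The centroid lies 2.6/2 = 1.3 m below the top edge, so the top edge sits at h_top = 4.68331 − 1.3 = 3.38331 m below the surface.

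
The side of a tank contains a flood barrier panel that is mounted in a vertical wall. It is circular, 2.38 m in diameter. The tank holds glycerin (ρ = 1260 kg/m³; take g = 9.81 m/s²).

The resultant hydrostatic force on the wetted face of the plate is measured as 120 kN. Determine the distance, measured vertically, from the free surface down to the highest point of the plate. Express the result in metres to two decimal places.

γ = ρg = 1260 × 9.81 / 1000 = 12.3606 kN/m³.
A = π(1.19)² = 4.44881 m².
From F = γ·h_c·A, the centroid depth is h_c = 120/(12.3606 × 4.44881) = 2.18222 m.
The centroid is at the centre, 1.19 m below the top of the plate, so the highest point sits at h_top = 2.18222 − 1.19 = 0.99222 m below the surface.

d_top ≈ 0.99 m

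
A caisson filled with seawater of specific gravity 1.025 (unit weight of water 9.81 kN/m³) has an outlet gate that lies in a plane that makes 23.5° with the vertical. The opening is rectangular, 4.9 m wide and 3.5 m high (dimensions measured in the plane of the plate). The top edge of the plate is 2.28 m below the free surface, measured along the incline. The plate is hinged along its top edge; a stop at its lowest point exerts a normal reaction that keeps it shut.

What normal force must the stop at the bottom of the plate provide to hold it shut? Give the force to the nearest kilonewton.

P ≈ 365 kN

γ = 1.025 × 9.81 = 10.05525 kN/m³.
The plate makes 23.5° with the vertical, i.e. θ = 90° − 23.5° = 66.5° to the horizontal. Measuring y along the incline from the free-surface line, vertical depth h = y·sinθ with sinθ = 0.917060.
The centroid lies 3.5/2 = 1.75 m below the top edge, so y_c = 2.28 + 1.75 = 4.03 m and h_c = 4.03 × 0.917060 = 3.69575 m.
A = 4.9 × 3.5 = 17.15 m².
Resultant F = γ·h_c·A = 10.05525 × 3.69575 × 17.15 = 637.323 kN.
I_c = b·h³/12 = 4.9 × 3.5³/12 = 17.5073 m⁴.
Centre of pressure: y_p = y_c + I_c/(y_c·A) = 4.03 + 17.5073/(4.03 × 17.15) = 4.03 + 0.253309 = 4.28331 m along the plane.
The resultant acts 1.75 + 0.253309 = 2.00331 m (along the plate) below the hinge at the top edge, so the moment about the hinge is M = F × 2.00331 = 637.323 × 2.00331 = 1276.76 kN·m.
A normal force at the bottom, 3.5 m from the hinge, must supply this moment: P = 1276.76/3.5 = 364.789 kN.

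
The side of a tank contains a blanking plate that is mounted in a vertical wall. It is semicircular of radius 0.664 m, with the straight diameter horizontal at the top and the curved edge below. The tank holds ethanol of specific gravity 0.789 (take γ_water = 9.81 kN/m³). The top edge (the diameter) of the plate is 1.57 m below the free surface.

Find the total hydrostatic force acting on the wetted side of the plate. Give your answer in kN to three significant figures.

γ = 0.789 × 9.81 = 7.74009 kN/m³.
The centroid of a semicircle lies 4r/(3π) = 0.28181 m from the diameter, here below the top edge, so the centroid depth is h_c = 1.57 + 0.28181 = 1.85181 m.
A = πr²/2 = π × 0.664²/2 = 0.692558 m².
Resultant F = γ·h_c·A = 7.74009 × 1.85181 × 0.692558 = 9.92656 kN.

F ≈ 9.93 kN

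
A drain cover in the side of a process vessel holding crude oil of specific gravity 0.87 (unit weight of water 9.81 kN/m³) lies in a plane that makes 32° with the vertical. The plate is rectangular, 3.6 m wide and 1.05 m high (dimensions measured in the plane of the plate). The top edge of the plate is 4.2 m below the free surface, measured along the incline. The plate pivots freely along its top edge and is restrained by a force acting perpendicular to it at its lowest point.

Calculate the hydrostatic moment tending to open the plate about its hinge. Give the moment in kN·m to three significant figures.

M ≈ 70.4 kN·m

γ = 0.87 × 9.81 = 8.5347 kN/m³.
The plate makes 32° with the vertical, i.e. θ = 90° − 32° = 58° to the horizontal. Measuring y along the incline from the free-surface line, vertical depth h = y·sinθ with sinθ = 0.848048.
The centroid lies 1.05/2 = 0.525 m below the top edge, so y_c = 4.2 + 0.525 = 4.725 m and h_c = 4.725 × 0.848048 = 4.00703 m.
A = 3.6 × 1.05 = 3.78 m².
Resultant F = γ·h_c·A = 8.5347 × 4.00703 × 3.78 = 129.271 kN.
I_c = b·h³/12 = 3.6 × 1.05³/12 = 0.347288 m⁴.
Centre of pressure: y_p = y_c + I_c/(y_c·A) = 4.725 + 0.347288/(4.725 × 3.78) = 4.725 + 0.0194445 = 4.74444 m along the plane.
The resultant acts 0.525 + 0.0194445 = 0.544444 m (along the plate) below the hinge at the top edge, so the moment about the hinge is M = F × 0.544444 = 129.271 × 0.544444 = 70.3808 kN·m.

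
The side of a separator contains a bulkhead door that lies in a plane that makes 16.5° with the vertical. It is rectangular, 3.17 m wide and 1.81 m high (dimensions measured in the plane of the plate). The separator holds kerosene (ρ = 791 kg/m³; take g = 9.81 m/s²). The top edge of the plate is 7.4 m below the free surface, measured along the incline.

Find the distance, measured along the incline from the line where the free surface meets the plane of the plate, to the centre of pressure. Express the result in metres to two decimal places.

γ = ρg = 791 × 9.81 / 1000 = 7.75971 kN/m³.
The plate makes 16.5° with the vertical, i.e. θ = 90° − 16.5° = 73.5° to the horizontal. Measuring y along the incline from the free-surface line, vertical depth h = y·sinθ with sinθ = 0.958820.
The centroid lies 1.81/2 = 0.905 m below the top edge, so y_c = 7.4 + 0.905 = 8.305 m and h_c = 8.305 × 0.958820 = 7.963 m.
A = 3.17 × 1.81 = 5.7377 m².
Resultant F = γ·h_c·A = 7.75971 × 7.963 × 5.7377 = 354.536 kN.
I_c = b·h³/12 = 3.17 × 1.81³/12 = 1.56644 m⁴.
Centre of pressure: y_p = y_c + I_c/(y_c·A) = 8.305 + 1.56644/(8.305 × 5.7377) = 8.305 + 0.0328728 = 8.33787 m along the plane.

y_p = 8.34 m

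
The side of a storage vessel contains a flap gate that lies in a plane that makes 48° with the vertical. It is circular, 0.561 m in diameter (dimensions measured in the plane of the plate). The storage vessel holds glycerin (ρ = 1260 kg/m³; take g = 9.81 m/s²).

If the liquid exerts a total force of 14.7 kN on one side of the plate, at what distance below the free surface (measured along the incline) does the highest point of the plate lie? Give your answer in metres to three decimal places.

γ = ρg = 1260 × 9.81 / 1000 = 12.3606 kN/m³.
A = π(0.2805)² = 0.247181 m².
From F = γ·h_c·A, the centroid depth is h_c = 14.7/(12.3606 × 0.247181) = 4.8113 m.
The plate makes 48° with the vertical, i.e. θ = 90° − 48° = 42° to the horizontal. Measuring y along the incline from the free-surface line, vertical depth h = y·sinθ with sinθ = 0.669131.
Along the incline, y_c = h_c/sinθ = 4.8113/0.669131 = 7.19037 m.
The centroid is at the centre, 0.2805 m below the top of the plate, so the highest point sits at y_top = 7.19037 − 0.2805 = 6.90987 m along the incline.

y_top ≈ 6.910 m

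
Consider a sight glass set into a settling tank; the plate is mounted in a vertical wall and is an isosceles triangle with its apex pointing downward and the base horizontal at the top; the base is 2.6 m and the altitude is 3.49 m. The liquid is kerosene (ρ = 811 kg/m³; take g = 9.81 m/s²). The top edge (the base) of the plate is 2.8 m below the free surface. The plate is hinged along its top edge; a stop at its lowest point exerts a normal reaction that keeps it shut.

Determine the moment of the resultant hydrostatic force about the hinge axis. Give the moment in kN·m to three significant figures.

M ≈ 191 kN·m

γ = ρg = 811 × 9.81 / 1000 = 7.95591 kN/m³.
With the apex down, the centroid sits h/3 = 3.49/3 = 1.16333 m below the base (the top edge), so the centroid depth is h_c = 2.8 + 1.16333 = 3.96333 m.
A = ½ × 2.6 × 3.49 = 4.537 m².
Resultant F = γ·h_c·A = 7.95591 × 3.96333 × 4.537 = 143.06 kN.
I_c = b·h³/36 = 2.6 × 3.49³/36 = 3.07006 m⁴.
Centre of pressure: y_p = y_c + I_c/(y_c·A) = 3.96333 + 3.07006/(3.96333 × 4.537) = 3.96333 + 0.170733 = 4.13406 m along the plane.
The resultant acts 1.16333 + 0.170733 = 1.33406 m (along the plate) below the hinge at the top edge, so the moment about the hinge is M = F × 1.33406 = 143.06 × 1.33406 = 190.851 kN·m.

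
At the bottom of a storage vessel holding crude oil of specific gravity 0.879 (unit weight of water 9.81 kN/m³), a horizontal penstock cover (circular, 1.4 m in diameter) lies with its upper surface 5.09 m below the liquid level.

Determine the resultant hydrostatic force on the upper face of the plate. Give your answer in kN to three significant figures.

F ≈ 67.6 kN

γ = 0.879 × 9.81 = 8.62299 kN/m³.
The plate is horizontal, so pressure is uniform at p = γ·h = 8.62299 × 5.09 = 43.891 kN/m².
A = π(0.7)² = 1.53938 m².
F = p·A = 43.891 × 1.53938 = 67.5649 kN.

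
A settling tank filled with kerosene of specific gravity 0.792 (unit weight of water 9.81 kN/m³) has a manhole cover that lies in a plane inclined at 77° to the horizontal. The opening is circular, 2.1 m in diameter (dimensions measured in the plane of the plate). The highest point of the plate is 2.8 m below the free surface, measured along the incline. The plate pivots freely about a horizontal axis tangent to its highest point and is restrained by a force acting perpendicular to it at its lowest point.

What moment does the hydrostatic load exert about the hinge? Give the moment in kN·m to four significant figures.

M ≈ 113.2 kN·m

γ = 0.792 × 9.81 = 7.76952 kN/m³.
Let θ = 77° be the plate's angle to the horizontal; measure y along the incline from where the plane meets the free surface. Vertical depth h = y·sinθ with sinθ = 0.974370.
The centroid is at the centre, 1.05 m below the top of the plate, so y_c = 2.8 + 1.05 = 3.85 m and h_c = 3.85 × 0.974370 = 3.75132 m.
A = π(1.05)² = 3.46361 m².
Resultant F = γ·h_c·A = 7.76952 × 3.75132 × 3.46361 = 100.95 kN.
I_c = πr⁴/4 = π × 1.05⁴/4 = 0.954656 m⁴.
Centre of pressure: y_p = y_c + I_c/(y_c·A) = 3.85 + 0.954656/(3.85 × 3.46361) = 3.85 + 0.0715908 = 3.92159 m along the plane.
The resultant acts 1.05 + 0.0715908 = 1.12159 m (along the plate) below the hinge at the top edge, so the moment about the hinge is M = F × 1.12159 = 100.95 × 1.12159 = 113.225 kN·m.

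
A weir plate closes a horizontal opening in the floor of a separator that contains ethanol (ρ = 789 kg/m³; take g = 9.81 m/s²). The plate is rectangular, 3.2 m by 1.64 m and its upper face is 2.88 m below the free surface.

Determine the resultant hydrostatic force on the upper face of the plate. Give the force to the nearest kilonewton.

F ≈ 117 kN

γ = ρg = 789 × 9.81 / 1000 = 7.74009 kN/m³.
The plate is horizontal, so pressure is uniform at p = γ·h = 7.74009 × 2.88 = 22.2915 kN/m².
A = 3.2 × 1.64 = 5.248 m².
F = p·A = 22.2915 × 5.248 = 116.986 kN.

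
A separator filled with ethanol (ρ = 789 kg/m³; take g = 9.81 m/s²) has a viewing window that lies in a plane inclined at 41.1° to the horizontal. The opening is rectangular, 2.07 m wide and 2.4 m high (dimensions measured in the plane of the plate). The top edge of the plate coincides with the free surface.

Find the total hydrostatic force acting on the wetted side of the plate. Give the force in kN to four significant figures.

γ = ρg = 789 × 9.81 / 1000 = 7.74009 kN/m³.
Let θ = 41.1° be the plate's angle to the horizontal; measure y along the incline from where the plane meets the free surface. Vertical depth h = y·sinθ with sinθ = 0.657375.
The centroid lies 2.4/2 = 1.2 m below the top edge, so y_c = 1.2 m and h_c = 1.2 × 0.657375 = 0.78885 m.
A = 2.07 × 2.4 = 4.968 m².
Resultant F = γ·h_c·A = 7.74009 × 0.78885 × 4.968 = 30.3335 kN.

F ≈ 30.33 kN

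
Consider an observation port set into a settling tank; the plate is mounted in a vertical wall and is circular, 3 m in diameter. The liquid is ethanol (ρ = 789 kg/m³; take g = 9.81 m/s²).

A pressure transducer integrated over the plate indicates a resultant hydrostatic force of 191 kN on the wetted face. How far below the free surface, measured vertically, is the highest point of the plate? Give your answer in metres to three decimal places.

γ = ρg = 789 × 9.81 / 1000 = 7.74009 kN/m³.
A = π(1.5)² = 7.06858 m².
From F = γ·h_c·A, the centroid depth is h_c = 191/(7.74009 × 7.06858) = 3.49104 m.
The centroid is at the centre, 1.5 m below the top of the plate, so the highest point sits at h_top = 3.49104 − 1.5 = 1.99104 m below the surface.

d_top ≈ 1.991 m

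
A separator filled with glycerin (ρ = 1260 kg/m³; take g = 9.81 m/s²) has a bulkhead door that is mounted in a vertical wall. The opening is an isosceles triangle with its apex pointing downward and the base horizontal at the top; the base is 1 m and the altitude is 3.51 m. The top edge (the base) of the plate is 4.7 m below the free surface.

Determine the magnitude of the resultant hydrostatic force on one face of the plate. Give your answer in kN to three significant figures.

γ = ρg = 1260 × 9.81 / 1000 = 12.3606 kN/m³.
With the apex down, the centroid sits h/3 = 3.51/3 = 1.17 m below the base (the top edge), so the centroid depth is h_c = 4.7 + 1.17 = 5.87 m.
A = ½ × 1 × 3.51 = 1.755 m².
Resultant F = γ·h_c·A = 12.3606 × 5.87 × 1.755 = 127.337 kN.

F ≈ 127 kN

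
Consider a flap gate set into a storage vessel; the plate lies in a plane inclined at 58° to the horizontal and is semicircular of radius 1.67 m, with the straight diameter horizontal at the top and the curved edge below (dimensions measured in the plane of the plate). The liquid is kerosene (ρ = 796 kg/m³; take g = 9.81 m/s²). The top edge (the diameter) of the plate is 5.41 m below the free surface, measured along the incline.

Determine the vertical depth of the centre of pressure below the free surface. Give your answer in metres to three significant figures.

γ = ρg = 796 × 9.81 / 1000 = 7.80876 kN/m³.
Let θ = 58° be the plate's angle to the horizontal; measure y along the incline from where the plane meets the free surface. Vertical depth h = y·sinθ with sinθ = 0.848048.
The centroid of a semicircle lies 4r/(3π) = 0.70877 m from the diameter, here below the top edge, so y_c = 5.41 + 0.70877 = 6.11877 m and h_c = 6.11877 × 0.848048 = 5.18901 m.
A = πr²/2 = π × 1.67²/2 = 4.38079 m².
Resultant F = γ·h_c·A = 7.80876 × 5.18901 × 4.38079 = 177.508 kN.
I_c = (π/8 − 8/(9π))·r⁴ = 0.109757 × 1.67⁴ = 0.853686 m⁴.
Centre of pressure: y_p = y_c + I_c/(y_c·A) = 6.11877 + 0.853686/(6.11877 × 4.38079) = 6.11877 + 0.031848 = 6.15062 m along the plane.
Vertically, h_p = y_p·sinθ = 6.15062 × 0.848048 = 5.21602 m.

h_p = 5.22 m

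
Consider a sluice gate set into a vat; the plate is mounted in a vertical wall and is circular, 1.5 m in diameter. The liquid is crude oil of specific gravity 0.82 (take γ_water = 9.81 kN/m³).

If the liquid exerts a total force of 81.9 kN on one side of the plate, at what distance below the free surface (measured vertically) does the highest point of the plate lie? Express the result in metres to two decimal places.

d_top ≈ 5.01 m

γ = 0.82 × 9.81 = 8.0442 kN/m³.
A = π(0.75)² = 1.76715 m².
From F = γ·h_c·A, the centroid depth is h_c = 81.9/(8.0442 × 1.76715) = 5.76139 m.
The centroid is at the centre, 0.75 m below the top of the plate, so the highest point sits at h_top = 5.76139 − 0.75 = 5.01139 m below the surface.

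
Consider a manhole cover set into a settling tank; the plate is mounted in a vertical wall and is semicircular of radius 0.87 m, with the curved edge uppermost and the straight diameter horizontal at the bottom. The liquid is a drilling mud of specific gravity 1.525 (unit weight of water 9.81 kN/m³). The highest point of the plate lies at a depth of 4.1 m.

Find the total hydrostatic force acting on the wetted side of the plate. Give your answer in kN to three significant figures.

F ≈ 81.8 kN

γ = 1.525 × 9.81 = 14.96025 kN/m³.
The centroid lies 4r/(3π) = 0.369239 m above the diameter, so r − 4r/(3π) = 0.87 − 0.369239 = 0.500761 m below the topmost point, so the centroid depth is h_c = 4.1 + 0.500761 = 4.60076 m.
A = πr²/2 = π × 0.87²/2 = 1.18894 m².
Resultant F = γ·h_c·A = 14.96025 × 4.60076 × 1.18894 = 81.833 kN.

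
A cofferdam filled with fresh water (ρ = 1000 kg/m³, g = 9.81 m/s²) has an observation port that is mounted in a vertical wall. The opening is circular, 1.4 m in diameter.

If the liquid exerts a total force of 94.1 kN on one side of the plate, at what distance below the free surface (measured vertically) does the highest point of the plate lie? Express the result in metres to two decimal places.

d_top ≈ 5.53 m

γ = ρg = 1000 × 9.81 = 9810 N/m³ = 9.81 kN/m³.
A = π(0.7)² = 1.53938 m².
From F = γ·h_c·A, the centroid depth is h_c = 94.1/(9.81 × 1.53938) = 6.23124 m.
The centroid is at the centre, 0.7 m below the top of the plate, so the highest point sits at h_top = 6.23124 − 0.7 = 5.53124 m below the surface.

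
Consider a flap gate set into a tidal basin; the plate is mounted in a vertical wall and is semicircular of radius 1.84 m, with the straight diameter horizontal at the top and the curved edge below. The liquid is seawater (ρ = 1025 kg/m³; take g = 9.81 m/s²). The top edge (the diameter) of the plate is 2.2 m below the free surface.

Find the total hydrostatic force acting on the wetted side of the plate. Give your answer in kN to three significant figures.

γ = ρg = 1025 × 9.81 / 1000 = 10.05525 kN/m³.
The centroid of a semicircle lies 4r/(3π) = 0.78092 m from the diameter, here below the top edge, so the centroid depth is h_c = 2.2 + 0.78092 = 2.98092 m.
A = πr²/2 = π × 1.84²/2 = 5.31809 m².
Resultant F = γ·h_c·A = 10.05525 × 2.98092 × 5.31809 = 159.404 kN.

F ≈ 159 kN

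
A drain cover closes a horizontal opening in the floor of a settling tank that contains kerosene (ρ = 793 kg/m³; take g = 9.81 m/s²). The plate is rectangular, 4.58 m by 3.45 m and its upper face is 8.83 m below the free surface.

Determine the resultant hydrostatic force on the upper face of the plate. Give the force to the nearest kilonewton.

γ = ρg = 793 × 9.81 / 1000 = 7.77933 kN/m³.
The plate is horizontal, so pressure is uniform at p = γ·h = 7.77933 × 8.83 = 68.6915 kN/m².
A = 4.58 × 3.45 = 15.801 m².
F = p·A = 68.6915 × 15.801 = 1085.39 kN.

F ≈ 1085 kN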